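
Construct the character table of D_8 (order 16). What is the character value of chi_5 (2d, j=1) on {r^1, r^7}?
Conjugacy classes: {e} of size 1, {r^4} of size 1, {r^1, r^7} of size 2, {r^2, r^6} of size 2, {r^3, r^5} of size 2, {s, sr^2, ...} of size 4, {sr, sr^3, ...} of size 4.
Character table:
  irrep \ class              {e} (size 1)  {r^4} (size 1)  {r^1, r^7} (size 2)  {r^2, r^6} (size 2)  {r^3, r^5} (size 2)  {s, sr^2, ...} (size 4)  {sr, sr^3, ...} (size 4)
  chi_1 (triv)               1             1               1                    1                    1                    1                        1                       
  chi_2 (sign: r->1, s->-1)  1             1               1                    1                    1                    -1                       -1                      
  chi_3 (r->-1, s->1)        1             1               -1                   1                    -1                   1                        -1                      
  chi_4 (r->-1, s->-1)       1             1               -1                   1                    -1                   -1                       1                       
  chi_5 (2d, j=1)            2             -2              sqrt(2)              0                    -sqrt(2)             0                        0                       
  chi_6 (2d, j=2)            2             2               0                    -2                   0                    0                        0                       
  chi_7 (2d, j=3)            2             -2              -sqrt(2)             0                    sqrt(2)              0                        0                       

Spot check: chi_5 (2d, j=1) on {r^1, r^7} = sqrt(2).

Proof sketch: D_8 has order 2*8 = 16 with 7 conjugacy classes, hence 7 irreducibles. Sum of squared dims 1 + 1 + 1 + 1 + 4 + 4 + 4 = 16 = |G|. Linear characters come from the abelianisation; the 2-dimensional irreps have character r^k -> 2*cos(2*pi*j*k/8), reflections -> 0.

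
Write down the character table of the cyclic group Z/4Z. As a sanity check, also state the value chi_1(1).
Character table of Z/4Z (irreps indexed chi_0,...,chi_3 with chi_k(m) = zeta_4^(k*m), zeta_4 = exp(2*pi*i/4)):
  irrep \ class  {0} (size 1)  {1} (size 1)  {2} (size 1)  {3} (size 1)
  chi_0          1             1             1             1           
  chi_1          1             I             -1            -I          
  chi_2          1             -1            1             -1          
  chi_3          1             -I            -1            I           

Spot check: chi_1(1) = zeta_4^(1*1) = zeta_4^1 = I.

Z/4Z is abelian, so all 4 irreducible complex representations are 1-dimensional. They are given by chi_k(m) = zeta_4^(k*m) for k = 0,...,3. Row orthogonality: sum_m chi_k(m) conj(chi_l(m)) = 4 * [k = l].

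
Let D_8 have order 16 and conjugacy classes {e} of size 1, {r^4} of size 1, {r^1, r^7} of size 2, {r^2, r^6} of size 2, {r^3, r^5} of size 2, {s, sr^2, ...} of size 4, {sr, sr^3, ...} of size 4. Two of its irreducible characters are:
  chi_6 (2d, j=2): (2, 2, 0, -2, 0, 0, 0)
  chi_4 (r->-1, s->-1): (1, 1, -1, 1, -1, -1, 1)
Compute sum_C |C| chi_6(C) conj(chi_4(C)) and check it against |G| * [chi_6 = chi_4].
Sum = 0; so <chi_6, chi_4> = 0 (distinct irreducibles are orthogonal).

Proof sketch: Compute term by term over conjugacy classes (|C| * chi_6(C) * conj(chi_4(C))):
  1*(2)*conj(1) + 1*(2)*conj(1) + 2*(0)*conj(-1) + 2*(-2)*conj(1) + 2*(0)*conj(-1) + 4*(0)*conj(-1) + 4*(0)*conj(1)
  = (2) + (2) + (0) + (-4) + (0) + (0) + (0)
  = 0.
Dividing by |G| = 16 gives 0/16 = 0, matching the row-orthogonality relation <chi_6, chi_4> = [chi_6 = chi_4].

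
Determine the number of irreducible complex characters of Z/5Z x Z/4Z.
20

The number of irreducible complex representations of a finite group equals its number of conjugacy classes. Z/5Z x Z/4Z is abelian of order 20, so every element is its own conjugacy class: 20 classes, so Z/5Z x Z/4Z (order 20) has exactly 20 irreducible complex representations.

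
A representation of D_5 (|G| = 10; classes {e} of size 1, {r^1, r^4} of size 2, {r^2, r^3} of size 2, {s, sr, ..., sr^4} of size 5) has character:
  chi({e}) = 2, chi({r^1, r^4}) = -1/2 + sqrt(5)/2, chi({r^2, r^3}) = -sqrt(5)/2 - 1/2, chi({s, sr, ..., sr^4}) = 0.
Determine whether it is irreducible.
Irreducible: <chi, chi> = 1.

Solution. <chi, chi> = (1/|G|) sum_C |C| * |chi(C)|^2 = (1/10)[1*|2|^2 + 2*|-1/2 + sqrt(5)/2|^2 + 2*|-sqrt(5)/2 - 1/2|^2 + 5*|0|^2]
  = (1/10)[(4) + (3 - sqrt(5)) + (sqrt(5) + 3) + (0)] = 10/10 = 1.
A character is irreducible iff <chi, chi> = 1, so this representation is irreducible.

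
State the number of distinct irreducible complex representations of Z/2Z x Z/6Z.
12

Solution. The number of irreducible complex representations of a finite group equals its number of conjugacy classes. Z/2Z x Z/6Z is abelian of order 12, so every element is its own conjugacy class: 12 classes, so Z/2Z x Z/6Z (order 12) has exactly 12 irreducible complex representations.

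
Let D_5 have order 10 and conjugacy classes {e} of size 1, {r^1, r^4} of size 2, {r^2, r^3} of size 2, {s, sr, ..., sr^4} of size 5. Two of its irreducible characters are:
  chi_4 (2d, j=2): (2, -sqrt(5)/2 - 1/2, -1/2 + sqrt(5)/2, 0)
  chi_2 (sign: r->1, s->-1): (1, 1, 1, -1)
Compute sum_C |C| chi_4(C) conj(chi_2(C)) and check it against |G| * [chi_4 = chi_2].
Sum = 0; so <chi_4, chi_2> = 0 (distinct irreducibles are orthogonal).

Compute term by term over conjugacy classes (|C| * chi_4(C) * conj(chi_2(C))):
  1*(2)*conj(1) + 2*(-sqrt(5)/2 - 1/2)*conj(1) + 2*(-1/2 + sqrt(5)/2)*conj(1) + 5*(0)*conj(-1)
  = (2) + (-sqrt(5) - 1) + (-1 + sqrt(5)) + (0)
  = 0.
Dividing by |G| = 10 gives 0/10 = 0, matching the row-orthogonality relation <chi_4, chi_2> = [chi_4 = chi_2].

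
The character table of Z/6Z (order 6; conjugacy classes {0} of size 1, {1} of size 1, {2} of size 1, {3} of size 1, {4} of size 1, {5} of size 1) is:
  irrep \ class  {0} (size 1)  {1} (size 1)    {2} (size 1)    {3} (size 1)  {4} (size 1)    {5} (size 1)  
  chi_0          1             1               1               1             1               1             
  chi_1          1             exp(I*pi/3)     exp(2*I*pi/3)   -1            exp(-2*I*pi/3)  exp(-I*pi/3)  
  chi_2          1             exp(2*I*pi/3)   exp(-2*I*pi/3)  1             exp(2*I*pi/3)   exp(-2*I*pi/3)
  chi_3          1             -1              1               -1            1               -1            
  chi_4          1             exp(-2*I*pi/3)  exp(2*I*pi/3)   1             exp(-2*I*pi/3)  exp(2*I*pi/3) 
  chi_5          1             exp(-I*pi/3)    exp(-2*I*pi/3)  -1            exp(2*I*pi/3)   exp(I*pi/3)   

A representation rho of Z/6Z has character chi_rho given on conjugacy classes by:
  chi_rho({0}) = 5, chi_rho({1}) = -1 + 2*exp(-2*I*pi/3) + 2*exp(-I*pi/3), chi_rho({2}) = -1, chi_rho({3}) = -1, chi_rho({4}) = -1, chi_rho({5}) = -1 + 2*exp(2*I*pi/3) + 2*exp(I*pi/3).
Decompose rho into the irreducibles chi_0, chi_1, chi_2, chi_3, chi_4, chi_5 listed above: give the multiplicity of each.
Multiplicities: chi_0: 0, chi_1: 0, chi_2: 0, chi_3: 1, chi_4: 2, chi_5: 2.

Derivation: Use <chi_rho, chi> = (1/|G|) sum_C |C| * chi_rho(C) * conj(chi(C)) with |G| = 6 for each irreducible chi in the table:
  <chi_rho, chi_0> = (1/6)[1*(5)*conj(1) + 1*(-1 + 2*exp(-2*I*pi/3) + 2*exp(-I*pi/3))*conj(1) + 1*(-1)*conj(1) + 1*(-1)*conj(1) + 1*(-1)*conj(1) + 1*(-1 + 2*exp(2*I*pi/3) + 2*exp(I*pi/3))*conj(1)]
      = (1/6)[(5) + (-1 + 2*exp(-2*I*pi/3) + 2*exp(-I*pi/3)) + (-1) + (-1) + (-1) + (-1 + 2*exp(2*I*pi/3) + 2*exp(I*pi/3))] = 0/6 = 0
  <chi_rho, chi_1> = (1/6)[1*(5)*conj(1) + 1*(-1 + 2*exp(-2*I*pi/3) + 2*exp(-I*pi/3))*conj(exp(I*pi/3)) + 1*(-1)*conj(exp(2*I*pi/3)) + 1*(-1)*conj(-1) + 1*(-1)*conj(exp(-2*I*pi/3)) + 1*(-1 + 2*exp(2*I*pi/3) + 2*exp(I*pi/3))*conj(exp(-I*pi/3))]
      = (1/6)[(5) + (-2 + 2*exp(-2*I*pi/3) - exp(-I*pi/3)) + (2 + exp(-2*I*pi/3) + 2*exp(2*I*pi/3)) + (1) + (2 + 2*exp(-2*I*pi/3) + exp(2*I*pi/3)) + (-2 - exp(I*pi/3) + 2*exp(2*I*pi/3))] = 0/6 = 0
  <chi_rho, chi_2> = (1/6)[1*(5)*conj(1) + 1*(-1 + 2*exp(-2*I*pi/3) + 2*exp(-I*pi/3))*conj(exp(2*I*pi/3)) + 1*(-1)*conj(exp(-2*I*pi/3)) + 1*(-1)*conj(1) + 1*(-1)*conj(exp(2*I*pi/3)) + 1*(-1 + 2*exp(2*I*pi/3) + 2*exp(I*pi/3))*conj(exp(-2*I*pi/3))]
      = (1/6)[(5) + (-2 - exp(-2*I*pi/3) + 2*exp(2*I*pi/3)) + (2 + 2*exp(-2*I*pi/3) + exp(2*I*pi/3)) + (-1) + (2 + exp(-2*I*pi/3) + 2*exp(2*I*pi/3)) + (-2 + 2*exp(-2*I*pi/3) - exp(2*I*pi/3))] = 0/6 = 0
  <chi_rho, chi_3> = (1/6)[1*(5)*conj(1) + 1*(-1 + 2*exp(-2*I*pi/3) + 2*exp(-I*pi/3))*conj(-1) + 1*(-1)*conj(1) + 1*(-1)*conj(-1) + 1*(-1)*conj(1) + 1*(-1 + 2*exp(2*I*pi/3) + 2*exp(I*pi/3))*conj(-1)]
      = (1/6)[(5) + (1 - 2*exp(-I*pi/3) - 2*exp(-2*I*pi/3)) + (-1) + (1) + (-1) + (1 - 2*exp(I*pi/3) - 2*exp(2*I*pi/3))] = 6/6 = 1
  <chi_rho, chi_4> = (1/6)[1*(5)*conj(1) + 1*(-1 + 2*exp(-2*I*pi/3) + 2*exp(-I*pi/3))*conj(exp(-2*I*pi/3)) + 1*(-1)*conj(exp(2*I*pi/3)) + 1*(-1)*conj(1) + 1*(-1)*conj(exp(-2*I*pi/3)) + 1*(-1 + 2*exp(2*I*pi/3) + 2*exp(I*pi/3))*conj(exp(2*I*pi/3))]
      = (1/6)[(5) + (2 - exp(2*I*pi/3) + 2*exp(I*pi/3)) + (2 + exp(-2*I*pi/3) + 2*exp(2*I*pi/3)) + (-1) + (2 + 2*exp(-2*I*pi/3) + exp(2*I*pi/3)) + (2 + 2*exp(-I*pi/3) - exp(-2*I*pi/3))] = 12/6 = 2
  <chi_rho, chi_5> = (1/6)[1*(5)*conj(1) + 1*(-1 + 2*exp(-2*I*pi/3) + 2*exp(-I*pi/3))*conj(exp(-I*pi/3)) + 1*(-1)*conj(exp(-2*I*pi/3)) + 1*(-1)*conj(-1) + 1*(-1)*conj(exp(2*I*pi/3)) + 1*(-1 + 2*exp(2*I*pi/3) + 2*exp(I*pi/3))*conj(exp(I*pi/3))]
      = (1/6)[(5) + (2 + 2*exp(-I*pi/3) - exp(I*pi/3)) + (2 + 2*exp(-2*I*pi/3) + exp(2*I*pi/3)) + (1) + (2 + exp(-2*I*pi/3) + 2*exp(2*I*pi/3)) + (2 - exp(-I*pi/3) + 2*exp(I*pi/3))] = 12/6 = 2
(Exp terms are combined using exp(i*s)*conj(exp(i*t)) = exp(i*(s-t)), and sums of them are collapsed using the identity that for every m > 1 the m distinct m-th roots of unity sum to 0, e.g. 1 + exp(2*I*pi/3) + exp(-2*I*pi/3) = 0.)
Dimension check: dim(rho) = sum (mult * dim) = 0*1 + 0*1 + 0*1 + 1*1 + 2*1 + 2*1 = 5 = chi_rho(e) = 5.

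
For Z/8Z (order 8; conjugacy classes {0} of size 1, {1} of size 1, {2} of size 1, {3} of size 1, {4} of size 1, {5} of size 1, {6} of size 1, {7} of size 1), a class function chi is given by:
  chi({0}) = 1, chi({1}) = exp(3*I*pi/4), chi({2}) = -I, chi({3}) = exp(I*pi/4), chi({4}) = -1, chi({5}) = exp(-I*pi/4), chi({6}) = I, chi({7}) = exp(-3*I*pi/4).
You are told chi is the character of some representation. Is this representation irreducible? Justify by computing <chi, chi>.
Irreducible: <chi, chi> = 1.

Reasoning: <chi, chi> = (1/|G|) sum_C |C| * |chi(C)|^2 = (1/8)[1*|1|^2 + 1*|exp(3*I*pi/4)|^2 + 1*|-I|^2 + 1*|exp(I*pi/4)|^2 + 1*|-1|^2 + 1*|exp(-I*pi/4)|^2 + 1*|I|^2 + 1*|exp(-3*I*pi/4)|^2]
  = (1/8)[(1) + (1) + (1) + (1) + (1) + (1) + (1) + (1)] = 8/8 = 1.
(Exp terms are combined using exp(i*s)*conj(exp(i*t)) = exp(i*(s-t)), and sums of them are collapsed using the identity that for every m > 1 the m distinct m-th roots of unity sum to 0, e.g. 1 + exp(2*I*pi/3) + exp(-2*I*pi/3) = 0.)
A character is irreducible iff <chi, chi> = 1, so this representation is irreducible.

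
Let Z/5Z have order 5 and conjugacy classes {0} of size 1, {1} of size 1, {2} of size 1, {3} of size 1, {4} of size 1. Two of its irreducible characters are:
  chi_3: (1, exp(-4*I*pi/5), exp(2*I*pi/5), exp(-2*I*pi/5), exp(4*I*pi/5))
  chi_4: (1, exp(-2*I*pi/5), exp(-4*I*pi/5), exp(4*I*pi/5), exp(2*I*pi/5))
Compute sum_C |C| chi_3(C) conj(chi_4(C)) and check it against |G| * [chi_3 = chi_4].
Sum = 0; so <chi_3, chi_4> = 0 (distinct irreducibles are orthogonal).

Proof sketch: Compute term by term over conjugacy classes (|C| * chi_3(C) * conj(chi_4(C))):
  1*(1)*conj(1) + 1*(exp(-4*I*pi/5))*conj(exp(-2*I*pi/5)) + 1*(exp(2*I*pi/5))*conj(exp(-4*I*pi/5)) + 1*(exp(-2*I*pi/5))*conj(exp(4*I*pi/5)) + 1*(exp(4*I*pi/5))*conj(exp(2*I*pi/5))
  = (1) + (exp(-2*I*pi/5)) + (exp(-4*I*pi/5)) + (exp(4*I*pi/5)) + (exp(2*I*pi/5))
  = 0.
(Exp terms are combined using exp(i*s)*conj(exp(i*t)) = exp(i*(s-t)), and sums of them are collapsed using the identity that for every m > 1 the m distinct m-th roots of unity sum to 0, e.g. 1 + exp(2*I*pi/3) + exp(-2*I*pi/3) = 0.)
Dividing by |G| = 5 gives 0/5 = 0, matching the row-orthogonality relation <chi_3, chi_4> = [chi_3 = chi_4].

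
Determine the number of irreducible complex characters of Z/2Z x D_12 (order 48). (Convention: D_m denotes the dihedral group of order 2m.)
18

Proof sketch: The number of irreducible complex representations of a finite group equals its number of conjugacy classes. For a direct product, #classes(G x H) = #classes(G) * #classes(H). Z/2Z has 2 classes (abelian), D_12 has 9 classes, so 2 * 9 = 18, so Z/2Z x D_12 (order 48) has exactly 18 irreducible complex representations.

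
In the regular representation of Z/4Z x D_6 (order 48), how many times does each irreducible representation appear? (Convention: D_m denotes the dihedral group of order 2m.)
Each irreducible V_i of dimension d_i appears with multiplicity d_i, i.e. rho_reg = (direct sum over all irreducibles V_i) d_i V_i. The irreducible dimensions for Z/4Z x D_6 are 1, 1, 1, 1, 1, 1, 1, 1, 1, 1, 1, 1, 1, 1, 1, 1, 2, 2, 2, 2, 2, 2, 2, 2: 16 irreducibles of dimension 1, each with multiplicity 1; 8 irreducibles of dimension 2, each with multiplicity 2. Total dimension 16*1*1 + 8*2*2 = 48 = |G|.

Explanation: General theorem: in the regular representation of a finite group G, each irreducible appears with multiplicity equal to its dimension. Check: dim(rho_reg) = sum d_i^2 = 1 + 1 + 1 + 1 + 1 + 1 + 1 + 1 + 1 + 1 + 1 + 1 + 1 + 1 + 1 + 1 + 4 + 4 + 4 + 4 + 4 + 4 + 4 + 4 = 48 = |G|.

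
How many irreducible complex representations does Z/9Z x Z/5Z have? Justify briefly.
45

Derivation: The number of irreducible complex representations of a finite group equals its number of conjugacy classes. Z/9Z x Z/5Z is abelian of order 45, so every element is its own conjugacy class: 45 classes, so Z/9Z x Z/5Z (order 45) has exactly 45 irreducible complex representations.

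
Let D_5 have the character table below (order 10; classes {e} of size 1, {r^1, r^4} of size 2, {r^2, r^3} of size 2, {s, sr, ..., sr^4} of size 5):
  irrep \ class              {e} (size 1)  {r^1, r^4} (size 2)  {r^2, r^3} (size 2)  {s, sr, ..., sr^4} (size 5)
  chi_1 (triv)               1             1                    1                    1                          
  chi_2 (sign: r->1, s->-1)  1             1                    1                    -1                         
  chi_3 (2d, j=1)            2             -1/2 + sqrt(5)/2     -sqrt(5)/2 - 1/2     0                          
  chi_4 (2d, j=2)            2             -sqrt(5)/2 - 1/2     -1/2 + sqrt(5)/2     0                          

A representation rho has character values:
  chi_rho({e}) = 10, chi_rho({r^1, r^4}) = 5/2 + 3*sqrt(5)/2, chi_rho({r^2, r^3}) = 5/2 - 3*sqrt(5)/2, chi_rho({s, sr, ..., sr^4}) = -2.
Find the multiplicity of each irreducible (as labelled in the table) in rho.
Multiplicities: chi_1: 1, chi_2: 3, chi_3: 3, chi_4: 0.

Explanation: Use <chi_rho, chi> = (1/|G|) sum_C |C| * chi_rho(C) * conj(chi(C)) with |G| = 10 for each irreducible chi in the table:
  <chi_rho, chi_1> = (1/10)[1*(10)*conj(1) + 2*(5/2 + 3*sqrt(5)/2)*conj(1) + 2*(5/2 - 3*sqrt(5)/2)*conj(1) + 5*(-2)*conj(1)]
      = (1/10)[(10) + (5 + 3*sqrt(5)) + (5 - 3*sqrt(5)) + (-10)] = 10/10 = 1
  <chi_rho, chi_2> = (1/10)[1*(10)*conj(1) + 2*(5/2 + 3*sqrt(5)/2)*conj(1) + 2*(5/2 - 3*sqrt(5)/2)*conj(1) + 5*(-2)*conj(-1)]
      = (1/10)[(10) + (5 + 3*sqrt(5)) + (5 - 3*sqrt(5)) + (10)] = 30/10 = 3
  <chi_rho, chi_3> = (1/10)[1*(10)*conj(2) + 2*(5/2 + 3*sqrt(5)/2)*conj(-1/2 + sqrt(5)/2) + 2*(5/2 - 3*sqrt(5)/2)*conj(-sqrt(5)/2 - 1/2) + 5*(-2)*conj(0)]
      = (1/10)[(20) + (sqrt(5) + 5) + (5 - sqrt(5)) + (0)] = 30/10 = 3
  <chi_rho, chi_4> = (1/10)[1*(10)*conj(2) + 2*(5/2 + 3*sqrt(5)/2)*conj(-sqrt(5)/2 - 1/2) + 2*(5/2 - 3*sqrt(5)/2)*conj(-1/2 + sqrt(5)/2) + 5*(-2)*conj(0)]
      = (1/10)[(20) + (-10 - 4*sqrt(5)) + (-10 + 4*sqrt(5)) + (0)] = 0/10 = 0
Dimension check: dim(rho) = sum (mult * dim) = 1*1 + 3*1 + 3*2 + 0*2 = 10 = chi_rho(e) = 10.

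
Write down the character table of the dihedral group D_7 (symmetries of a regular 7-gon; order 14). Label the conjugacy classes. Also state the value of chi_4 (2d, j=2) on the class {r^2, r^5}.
Conjugacy classes: {e} of size 1, {r^1, r^6} of size 2, {r^2, r^5} of size 2, {r^3, r^4} of size 2, {s, sr, ..., sr^6} of size 7.
Character table:
  irrep \ class              {e} (size 1)  {r^1, r^6} (size 2)  {r^2, r^5} (size 2)  {r^3, r^4} (size 2)  {s, sr, ..., sr^6} (size 7)
  chi_1 (triv)               1             1                    1                    1                    1                          
  chi_2 (sign: r->1, s->-1)  1             1                    1                    1                    -1                         
  chi_3 (2d, j=1)            2             2*cos(2*pi/7)        -2*cos(3*pi/7)       -2*cos(pi/7)         0                          
  chi_4 (2d, j=2)            2             -2*cos(3*pi/7)       -2*cos(pi/7)         2*cos(2*pi/7)        0                          
  chi_5 (2d, j=3)            2             -2*cos(pi/7)         2*cos(2*pi/7)        -2*cos(3*pi/7)       0                          

Spot check: chi_4 (2d, j=2) on {r^2, r^5} = -2*cos(pi/7).

Justification: D_7 has order 2*7 = 14 with 5 conjugacy classes, hence 5 irreducibles. Sum of squared dims 1 + 1 + 4 + 4 + 4 = 14 = |G|. Linear characters come from the abelianisation; the 2-dimensional irreps have character r^k -> 2*cos(2*pi*j*k/7), reflections -> 0.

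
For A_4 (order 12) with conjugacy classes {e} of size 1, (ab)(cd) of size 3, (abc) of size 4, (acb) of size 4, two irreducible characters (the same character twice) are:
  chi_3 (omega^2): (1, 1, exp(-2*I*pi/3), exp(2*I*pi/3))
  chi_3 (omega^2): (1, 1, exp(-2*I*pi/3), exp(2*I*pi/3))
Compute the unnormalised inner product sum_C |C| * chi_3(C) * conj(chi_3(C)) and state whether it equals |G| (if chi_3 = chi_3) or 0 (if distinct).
Sum = 12 = |G| = 12; so <chi_3, chi_3> = 1 (norm-1 confirms irreducibility).

Argument: Compute term by term over conjugacy classes (|C| * chi_3(C) * conj(chi_3(C))):
  1*(1)*conj(1) + 3*(1)*conj(1) + 4*(exp(-2*I*pi/3))*conj(exp(-2*I*pi/3)) + 4*(exp(2*I*pi/3))*conj(exp(2*I*pi/3))
  = (1) + (3) + (4) + (4)
  = 12.
(Exp terms are combined using exp(i*s)*conj(exp(i*t)) = exp(i*(s-t)), and sums of them are collapsed using the identity that for every m > 1 the m distinct m-th roots of unity sum to 0, e.g. 1 + exp(2*I*pi/3) + exp(-2*I*pi/3) = 0.)
Dividing by |G| = 12 gives 12/12 = 1, matching the row-orthogonality relation <chi_3, chi_3> = [chi_3 = chi_3].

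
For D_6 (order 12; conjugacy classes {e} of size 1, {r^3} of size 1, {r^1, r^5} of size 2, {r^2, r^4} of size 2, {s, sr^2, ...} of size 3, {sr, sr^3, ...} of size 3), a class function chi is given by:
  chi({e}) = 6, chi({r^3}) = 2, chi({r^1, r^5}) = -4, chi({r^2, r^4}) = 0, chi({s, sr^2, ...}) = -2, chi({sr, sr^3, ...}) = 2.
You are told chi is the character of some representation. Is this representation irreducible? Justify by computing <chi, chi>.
Not irreducible (reducible): <chi, chi> = 8 > 1.

Derivation: <chi, chi> = (1/|G|) sum_C |C| * |chi(C)|^2 = (1/12)[1*|6|^2 + 1*|2|^2 + 2*|-4|^2 + 2*|0|^2 + 3*|-2|^2 + 3*|2|^2]
  = (1/12)[(36) + (4) + (32) + (0) + (12) + (12)] = 96/12 = 8.
A character is irreducible iff <chi, chi> = 1, so this representation is reducible.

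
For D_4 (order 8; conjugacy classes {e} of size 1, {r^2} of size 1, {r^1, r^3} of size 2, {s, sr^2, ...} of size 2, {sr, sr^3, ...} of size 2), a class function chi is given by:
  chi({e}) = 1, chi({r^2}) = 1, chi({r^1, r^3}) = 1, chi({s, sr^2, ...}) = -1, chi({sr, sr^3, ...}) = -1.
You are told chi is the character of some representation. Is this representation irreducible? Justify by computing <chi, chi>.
Irreducible: <chi, chi> = 1.

Justification: <chi, chi> = (1/|G|) sum_C |C| * |chi(C)|^2 = (1/8)[1*|1|^2 + 1*|1|^2 + 2*|1|^2 + 2*|-1|^2 + 2*|-1|^2]
  = (1/8)[(1) + (1) + (2) + (2) + (2)] = 8/8 = 1.
A character is irreducible iff <chi, chi> = 1, so this representation is irreducible.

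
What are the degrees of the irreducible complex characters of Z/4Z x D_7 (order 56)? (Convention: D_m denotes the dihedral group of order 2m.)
Dimensions: 1, 1, 1, 1, 1, 1, 1, 1, 2, 2, 2, 2, 2, 2, 2, 2, 2, 2, 2, 2

Details: There are 20 irreducibles (= number of conjugacy classes). Their dimensions d_i satisfy sum d_i^2 = |G| = 56: 1 + 1 + 1 + 1 + 1 + 1 + 1 + 1 + 4 + 4 + 4 + 4 + 4 + 4 + 4 + 4 + 4 + 4 + 4 + 4 = 56. (For the product with Z/4Z: each of the 4 1-dim characters of Z/4Z tensors with each irrep of D_7, giving 4 copies of each D_7-dimension.)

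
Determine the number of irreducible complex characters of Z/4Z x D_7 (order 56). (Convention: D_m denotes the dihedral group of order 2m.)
20

Argument: The number of irreducible complex representations of a finite group equals its number of conjugacy classes. For a direct product, #classes(G x H) = #classes(G) * #classes(H). Z/4Z has 4 classes (abelian), D_7 has 5 classes, so 4 * 5 = 20, so Z/4Z x D_7 (order 56) has exactly 20 irreducible complex representations.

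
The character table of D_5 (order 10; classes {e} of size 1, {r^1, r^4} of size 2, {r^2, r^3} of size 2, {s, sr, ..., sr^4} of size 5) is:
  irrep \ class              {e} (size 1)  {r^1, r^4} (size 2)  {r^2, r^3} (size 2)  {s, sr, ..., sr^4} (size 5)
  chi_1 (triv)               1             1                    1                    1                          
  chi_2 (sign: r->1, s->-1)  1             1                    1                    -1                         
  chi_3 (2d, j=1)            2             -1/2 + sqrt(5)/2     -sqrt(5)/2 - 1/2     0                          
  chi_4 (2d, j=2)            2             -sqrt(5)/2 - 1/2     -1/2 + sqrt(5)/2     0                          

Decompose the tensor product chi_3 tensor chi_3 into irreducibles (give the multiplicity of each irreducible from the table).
chi_3 tensor chi_3 = chi_1 + chi_2 + chi_4 (all other irreducibles have multiplicity 0).

Why: The character of a tensor product is the pointwise product (chi_3 * chi_3)(C) = chi_3(C) * chi_3(C):
  {e}: (2)*(2), {r^1, r^4}: (-1/2 + sqrt(5)/2)*(-1/2 + sqrt(5)/2), {r^2, r^3}: (-sqrt(5)/2 - 1/2)*(-sqrt(5)/2 - 1/2), {s, sr, ..., sr^4}: (0)*(0)
so (chi_3 * chi_3) takes values
  {e} -> 4, {r^1, r^4} -> 3/2 - sqrt(5)/2, {r^2, r^3} -> sqrt(5)/2 + 3/2, {s, sr, ..., sr^4} -> 0.
Now take the inner product of this character with each irreducible chi from the table, <chi_3*chi_3, chi> = (1/10) sum_C |C| (chi_3*chi_3)(C) conj(chi(C)):
  <chi_3*chi_3, chi_1> = (1/10)[1*(4)*conj(1) + 2*(3/2 - sqrt(5)/2)*conj(1) + 2*(sqrt(5)/2 + 3/2)*conj(1) + 5*(0)*conj(1)]
      = (1/10)[(4) + (3 - sqrt(5)) + (sqrt(5) + 3) + (0)] = 10/10 = 1
  <chi_3*chi_3, chi_2> = (1/10)[1*(4)*conj(1) + 2*(3/2 - sqrt(5)/2)*conj(1) + 2*(sqrt(5)/2 + 3/2)*conj(1) + 5*(0)*conj(-1)]
      = (1/10)[(4) + (3 - sqrt(5)) + (sqrt(5) + 3) + (0)] = 10/10 = 1
  <chi_3*chi_3, chi_3> = (1/10)[1*(4)*conj(2) + 2*(3/2 - sqrt(5)/2)*conj(-1/2 + sqrt(5)/2) + 2*(sqrt(5)/2 + 3/2)*conj(-sqrt(5)/2 - 1/2) + 5*(0)*conj(0)]
      = (1/10)[(8) + (-4 + 2*sqrt(5)) + (-2*sqrt(5) - 4) + (0)] = 0/10 = 0
  <chi_3*chi_3, chi_4> = (1/10)[1*(4)*conj(2) + 2*(3/2 - sqrt(5)/2)*conj(-sqrt(5)/2 - 1/2) + 2*(sqrt(5)/2 + 3/2)*conj(-1/2 + sqrt(5)/2) + 5*(0)*conj(0)]
      = (1/10)[(8) + (1 - sqrt(5)) + (1 + sqrt(5)) + (0)] = 10/10 = 1
Hence the multiplicities are chi_1: 1, chi_2: 1, chi_4: 1. Dimension check: dim(chi_3)*dim(chi_3) = 2*2 = 4 and sum (mult * dim) = 1*1 + 1*1 + 1*2 = 4.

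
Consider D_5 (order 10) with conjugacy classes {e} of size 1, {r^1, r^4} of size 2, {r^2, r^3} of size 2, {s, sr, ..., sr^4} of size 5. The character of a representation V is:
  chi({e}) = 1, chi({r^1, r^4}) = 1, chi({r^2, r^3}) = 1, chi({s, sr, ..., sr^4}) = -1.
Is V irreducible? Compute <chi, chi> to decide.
Irreducible: <chi, chi> = 1.

<chi, chi> = (1/|G|) sum_C |C| * |chi(C)|^2 = (1/10)[1*|1|^2 + 2*|1|^2 + 2*|1|^2 + 5*|-1|^2]
  = (1/10)[(1) + (2) + (2) + (5)] = 10/10 = 1.
A character is irreducible iff <chi, chi> = 1, so this representation is irreducible.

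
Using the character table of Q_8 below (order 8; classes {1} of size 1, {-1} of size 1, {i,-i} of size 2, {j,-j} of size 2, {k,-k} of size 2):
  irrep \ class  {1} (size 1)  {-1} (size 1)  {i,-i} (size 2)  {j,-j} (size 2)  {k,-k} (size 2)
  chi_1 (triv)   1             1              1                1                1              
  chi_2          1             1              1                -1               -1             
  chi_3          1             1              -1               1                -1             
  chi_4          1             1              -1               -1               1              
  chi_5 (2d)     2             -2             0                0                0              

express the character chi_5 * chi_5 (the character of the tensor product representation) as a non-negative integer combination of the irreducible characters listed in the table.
chi_5 tensor chi_5 = chi_1 + chi_2 + chi_3 + chi_4 (all other irreducibles have multiplicity 0).

Derivation: The character of a tensor product is the pointwise product (chi_5 * chi_5)(C) = chi_5(C) * chi_5(C):
  {1}: (2)*(2), {-1}: (-2)*(-2), {i,-i}: (0)*(0), {j,-j}: (0)*(0), {k,-k}: (0)*(0)
so (chi_5 * chi_5) takes values
  {1} -> 4, {-1} -> 4, {i,-i} -> 0, {j,-j} -> 0, {k,-k} -> 0.
Now take the inner product of this character with each irreducible chi from the table, <chi_5*chi_5, chi> = (1/8) sum_C |C| (chi_5*chi_5)(C) conj(chi(C)):
  <chi_5*chi_5, chi_1> = (1/8)[1*(4)*conj(1) + 1*(4)*conj(1) + 2*(0)*conj(1) + 2*(0)*conj(1) + 2*(0)*conj(1)]
      = (1/8)[(4) + (4) + (0) + (0) + (0)] = 8/8 = 1
  <chi_5*chi_5, chi_2> = (1/8)[1*(4)*conj(1) + 1*(4)*conj(1) + 2*(0)*conj(1) + 2*(0)*conj(-1) + 2*(0)*conj(-1)]
      = (1/8)[(4) + (4) + (0) + (0) + (0)] = 8/8 = 1
  <chi_5*chi_5, chi_3> = (1/8)[1*(4)*conj(1) + 1*(4)*conj(1) + 2*(0)*conj(-1) + 2*(0)*conj(1) + 2*(0)*conj(-1)]
      = (1/8)[(4) + (4) + (0) + (0) + (0)] = 8/8 = 1
  <chi_5*chi_5, chi_4> = (1/8)[1*(4)*conj(1) + 1*(4)*conj(1) + 2*(0)*conj(-1) + 2*(0)*conj(-1) + 2*(0)*conj(1)]
      = (1/8)[(4) + (4) + (0) + (0) + (0)] = 8/8 = 1
  <chi_5*chi_5, chi_5> = (1/8)[1*(4)*conj(2) + 1*(4)*conj(-2) + 2*(0)*conj(0) + 2*(0)*conj(0) + 2*(0)*conj(0)]
      = (1/8)[(8) + (-8) + (0) + (0) + (0)] = 0/8 = 0
Hence the multiplicities are chi_1: 1, chi_2: 1, chi_3: 1, chi_4: 1. Dimension check: dim(chi_5)*dim(chi_5) = 2*2 = 4 and sum (mult * dim) = 1*1 + 1*1 + 1*1 + 1*1 = 4.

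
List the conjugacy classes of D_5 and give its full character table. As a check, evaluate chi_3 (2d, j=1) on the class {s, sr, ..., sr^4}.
Conjugacy classes: {e} of size 1, {r^1, r^4} of size 2, {r^2, r^3} of size 2, {s, sr, ..., sr^4} of size 5.
Character table:
  irrep \ class              {e} (size 1)  {r^1, r^4} (size 2)  {r^2, r^3} (size 2)  {s, sr, ..., sr^4} (size 5)
  chi_1 (triv)               1             1                    1                    1                          
  chi_2 (sign: r->1, s->-1)  1             1                    1                    -1                         
  chi_3 (2d, j=1)            2             -1/2 + sqrt(5)/2     -sqrt(5)/2 - 1/2     0                          
  chi_4 (2d, j=2)            2             -sqrt(5)/2 - 1/2     -1/2 + sqrt(5)/2     0                          

Spot check: chi_3 (2d, j=1) on {s, sr, ..., sr^4} = 0.

Reasoning: D_5 has order 2*5 = 10 with 4 conjugacy classes, hence 4 irreducibles. Sum of squared dims 1 + 1 + 4 + 4 = 10 = |G|. Linear characters come from the abelianisation; the 2-dimensional irreps have character r^k -> 2*cos(2*pi*j*k/5), reflections -> 0.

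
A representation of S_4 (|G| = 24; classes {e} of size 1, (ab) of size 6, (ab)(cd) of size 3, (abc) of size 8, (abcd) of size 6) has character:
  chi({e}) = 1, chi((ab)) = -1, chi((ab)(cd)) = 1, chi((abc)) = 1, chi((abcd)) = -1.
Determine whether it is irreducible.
Irreducible: <chi, chi> = 1.

Solution. <chi, chi> = (1/|G|) sum_C |C| * |chi(C)|^2 = (1/24)[1*|1|^2 + 6*|-1|^2 + 3*|1|^2 + 8*|1|^2 + 6*|-1|^2]
  = (1/24)[(1) + (6) + (3) + (8) + (6)] = 24/24 = 1.
A character is irreducible iff <chi, chi> = 1, so this representation is irreducible.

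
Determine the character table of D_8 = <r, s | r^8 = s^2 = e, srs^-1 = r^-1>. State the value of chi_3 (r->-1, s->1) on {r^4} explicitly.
Conjugacy classes: {e} of size 1, {r^4} of size 1, {r^1, r^7} of size 2, {r^2, r^6} of size 2, {r^3, r^5} of size 2, {s, sr^2, ...} of size 4, {sr, sr^3, ...} of size 4.
Character table:
  irrep \ class              {e} (size 1)  {r^4} (size 1)  {r^1, r^7} (size 2)  {r^2, r^6} (size 2)  {r^3, r^5} (size 2)  {s, sr^2, ...} (size 4)  {sr, sr^3, ...} (size 4)
  chi_1 (triv)               1             1               1                    1                    1                    1                        1                       
  chi_2 (sign: r->1, s->-1)  1             1               1                    1                    1                    -1                       -1                      
  chi_3 (r->-1, s->1)        1             1               -1                   1                    -1                   1                        -1                      
  chi_4 (r->-1, s->-1)       1             1               -1                   1                    -1                   -1                       1                       
  chi_5 (2d, j=1)            2             -2              sqrt(2)              0                    -sqrt(2)             0                        0                       
  chi_6 (2d, j=2)            2             2               0                    -2                   0                    0                        0                       
  chi_7 (2d, j=3)            2             -2              -sqrt(2)             0                    sqrt(2)              0                        0                       

Spot check: chi_3 (r->-1, s->1) on {r^4} = 1.

Proof sketch: D_8 has order 2*8 = 16 with 7 conjugacy classes, hence 7 irreducibles. Sum of squared dims 1 + 1 + 1 + 1 + 4 + 4 + 4 = 16 = |G|. Linear characters come from the abelianisation; the 2-dimensional irreps have character r^k -> 2*cos(2*pi*j*k/8), reflections -> 0.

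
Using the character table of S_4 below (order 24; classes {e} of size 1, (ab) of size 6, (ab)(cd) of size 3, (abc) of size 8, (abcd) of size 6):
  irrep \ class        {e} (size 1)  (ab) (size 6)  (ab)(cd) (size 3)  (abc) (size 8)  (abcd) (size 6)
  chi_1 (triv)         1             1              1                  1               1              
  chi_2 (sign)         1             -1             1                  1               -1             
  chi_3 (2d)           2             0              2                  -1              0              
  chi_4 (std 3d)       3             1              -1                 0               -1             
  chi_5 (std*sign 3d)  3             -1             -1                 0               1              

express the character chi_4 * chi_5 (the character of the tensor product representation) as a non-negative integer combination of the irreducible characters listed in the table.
chi_4 tensor chi_5 = chi_2 + chi_3 + chi_4 + chi_5 (all other irreducibles have multiplicity 0).

The character of a tensor product is the pointwise product (chi_4 * chi_5)(C) = chi_4(C) * chi_5(C):
  {e}: (3)*(3), (ab): (1)*(-1), (ab)(cd): (-1)*(-1), (abc): (0)*(0), (abcd): (-1)*(1)
so (chi_4 * chi_5) takes values
  {e} -> 9, (ab) -> -1, (ab)(cd) -> 1, (abc) -> 0, (abcd) -> -1.
Now take the inner product of this character with each irreducible chi from the table, <chi_4*chi_5, chi> = (1/24) sum_C |C| (chi_4*chi_5)(C) conj(chi(C)):
  <chi_4*chi_5, chi_1> = (1/24)[1*(9)*conj(1) + 6*(-1)*conj(1) + 3*(1)*conj(1) + 8*(0)*conj(1) + 6*(-1)*conj(1)]
      = (1/24)[(9) + (-6) + (3) + (0) + (-6)] = 0/24 = 0
  <chi_4*chi_5, chi_2> = (1/24)[1*(9)*conj(1) + 6*(-1)*conj(-1) + 3*(1)*conj(1) + 8*(0)*conj(1) + 6*(-1)*conj(-1)]
      = (1/24)[(9) + (6) + (3) + (0) + (6)] = 24/24 = 1
  <chi_4*chi_5, chi_3> = (1/24)[1*(9)*conj(2) + 6*(-1)*conj(0) + 3*(1)*conj(2) + 8*(0)*conj(-1) + 6*(-1)*conj(0)]
      = (1/24)[(18) + (0) + (6) + (0) + (0)] = 24/24 = 1
  <chi_4*chi_5, chi_4> = (1/24)[1*(9)*conj(3) + 6*(-1)*conj(1) + 3*(1)*conj(-1) + 8*(0)*conj(0) + 6*(-1)*conj(-1)]
      = (1/24)[(27) + (-6) + (-3) + (0) + (6)] = 24/24 = 1
  <chi_4*chi_5, chi_5> = (1/24)[1*(9)*conj(3) + 6*(-1)*conj(-1) + 3*(1)*conj(-1) + 8*(0)*conj(0) + 6*(-1)*conj(1)]
      = (1/24)[(27) + (6) + (-3) + (0) + (-6)] = 24/24 = 1
Hence the multiplicities are chi_2: 1, chi_3: 1, chi_4: 1, chi_5: 1. Dimension check: dim(chi_4)*dim(chi_5) = 3*3 = 9 and sum (mult * dim) = 1*1 + 1*2 + 1*3 + 1*3 = 9.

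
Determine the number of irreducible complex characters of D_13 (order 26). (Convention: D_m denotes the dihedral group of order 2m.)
8

Why: The number of irreducible complex representations of a finite group equals its number of conjugacy classes. D_13 has 8 conjugacy classes ((n+3)/2 for n odd), so D_13 (order 26) has exactly 8 irreducible complex representations.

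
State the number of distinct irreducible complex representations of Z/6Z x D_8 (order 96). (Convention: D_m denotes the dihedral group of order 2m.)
42

Reasoning: The number of irreducible complex representations of a finite group equals its number of conjugacy classes. For a direct product, #classes(G x H) = #classes(G) * #classes(H). Z/6Z has 6 classes (abelian), D_8 has 7 classes, so 6 * 7 = 42, so Z/6Z x D_8 (order 96) has exactly 42 irreducible complex representations.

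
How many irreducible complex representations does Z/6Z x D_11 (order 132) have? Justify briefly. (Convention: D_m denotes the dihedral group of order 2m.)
42

The number of irreducible complex representations of a finite group equals its number of conjugacy classes. For a direct product, #classes(G x H) = #classes(G) * #classes(H). Z/6Z has 6 classes (abelian), D_11 has 7 classes, so 6 * 7 = 42, so Z/6Z x D_11 (order 132) has exactly 42 irreducible complex representations.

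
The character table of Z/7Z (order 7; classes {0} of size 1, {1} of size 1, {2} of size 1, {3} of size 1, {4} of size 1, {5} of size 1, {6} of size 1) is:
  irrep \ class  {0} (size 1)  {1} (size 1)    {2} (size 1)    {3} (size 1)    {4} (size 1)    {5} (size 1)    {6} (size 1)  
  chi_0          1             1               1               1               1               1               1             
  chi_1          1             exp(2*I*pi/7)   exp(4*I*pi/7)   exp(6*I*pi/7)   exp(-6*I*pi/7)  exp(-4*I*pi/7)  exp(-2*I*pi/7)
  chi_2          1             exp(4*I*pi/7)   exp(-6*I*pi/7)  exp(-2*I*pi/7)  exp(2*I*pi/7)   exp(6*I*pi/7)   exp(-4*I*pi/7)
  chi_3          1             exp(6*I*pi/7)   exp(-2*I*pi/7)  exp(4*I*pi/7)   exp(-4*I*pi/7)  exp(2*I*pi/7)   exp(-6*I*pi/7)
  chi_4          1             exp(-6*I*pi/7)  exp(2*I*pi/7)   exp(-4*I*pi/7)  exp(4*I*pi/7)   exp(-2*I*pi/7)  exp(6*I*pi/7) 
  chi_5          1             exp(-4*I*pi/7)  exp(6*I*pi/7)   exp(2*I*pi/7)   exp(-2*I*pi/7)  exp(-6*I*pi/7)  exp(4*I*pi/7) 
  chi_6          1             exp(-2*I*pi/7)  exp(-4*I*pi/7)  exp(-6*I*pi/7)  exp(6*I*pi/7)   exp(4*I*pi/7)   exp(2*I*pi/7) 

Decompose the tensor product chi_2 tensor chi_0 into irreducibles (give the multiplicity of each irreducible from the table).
chi_2 tensor chi_0 = chi_2 (all other irreducibles have multiplicity 0).

Justification: The character of a tensor product is the pointwise product (chi_2 * chi_0)(C) = chi_2(C) * chi_0(C):
  {0}: (1)*(1), {1}: (exp(4*I*pi/7))*(1), {2}: (exp(-6*I*pi/7))*(1), {3}: (exp(-2*I*pi/7))*(1), {4}: (exp(2*I*pi/7))*(1), {5}: (exp(6*I*pi/7))*(1), {6}: (exp(-4*I*pi/7))*(1)
so (chi_2 * chi_0) takes values
  {0} -> 1, {1} -> exp(4*I*pi/7), {2} -> exp(-6*I*pi/7), {3} -> exp(-2*I*pi/7), {4} -> exp(2*I*pi/7), {5} -> exp(6*I*pi/7), {6} -> exp(-4*I*pi/7).
Now take the inner product of this character with each irreducible chi from the table, <chi_2*chi_0, chi> = (1/7) sum_C |C| (chi_2*chi_0)(C) conj(chi(C)):
  <chi_2*chi_0, chi_0> = (1/7)[1*(1)*conj(1) + 1*(exp(4*I*pi/7))*conj(1) + 1*(exp(-6*I*pi/7))*conj(1) + 1*(exp(-2*I*pi/7))*conj(1) + 1*(exp(2*I*pi/7))*conj(1) + 1*(exp(6*I*pi/7))*conj(1) + 1*(exp(-4*I*pi/7))*conj(1)]
      = (1/7)[(1) + (exp(4*I*pi/7)) + (exp(-6*I*pi/7)) + (exp(-2*I*pi/7)) + (exp(2*I*pi/7)) + (exp(6*I*pi/7)) + (exp(-4*I*pi/7))] = 0/7 = 0
  <chi_2*chi_0, chi_1> = (1/7)[1*(1)*conj(1) + 1*(exp(4*I*pi/7))*conj(exp(2*I*pi/7)) + 1*(exp(-6*I*pi/7))*conj(exp(4*I*pi/7)) + 1*(exp(-2*I*pi/7))*conj(exp(6*I*pi/7)) + 1*(exp(2*I*pi/7))*conj(exp(-6*I*pi/7)) + 1*(exp(6*I*pi/7))*conj(exp(-4*I*pi/7)) + 1*(exp(-4*I*pi/7))*conj(exp(-2*I*pi/7))]
      = (1/7)[(1) + (exp(2*I*pi/7)) + (exp(4*I*pi/7)) + (exp(6*I*pi/7)) + (exp(-6*I*pi/7)) + (exp(-4*I*pi/7)) + (exp(-2*I*pi/7))] = 0/7 = 0
  <chi_2*chi_0, chi_2> = (1/7)[1*(1)*conj(1) + 1*(exp(4*I*pi/7))*conj(exp(4*I*pi/7)) + 1*(exp(-6*I*pi/7))*conj(exp(-6*I*pi/7)) + 1*(exp(-2*I*pi/7))*conj(exp(-2*I*pi/7)) + 1*(exp(2*I*pi/7))*conj(exp(2*I*pi/7)) + 1*(exp(6*I*pi/7))*conj(exp(6*I*pi/7)) + 1*(exp(-4*I*pi/7))*conj(exp(-4*I*pi/7))]
      = (1/7)[(1) + (1) + (1) + (1) + (1) + (1) + (1)] = 7/7 = 1
  <chi_2*chi_0, chi_3> = (1/7)[1*(1)*conj(1) + 1*(exp(4*I*pi/7))*conj(exp(6*I*pi/7)) + 1*(exp(-6*I*pi/7))*conj(exp(-2*I*pi/7)) + 1*(exp(-2*I*pi/7))*conj(exp(4*I*pi/7)) + 1*(exp(2*I*pi/7))*conj(exp(-4*I*pi/7)) + 1*(exp(6*I*pi/7))*conj(exp(2*I*pi/7)) + 1*(exp(-4*I*pi/7))*conj(exp(-6*I*pi/7))]
      = (1/7)[(1) + (exp(-2*I*pi/7)) + (exp(-4*I*pi/7)) + (exp(-6*I*pi/7)) + (exp(6*I*pi/7)) + (exp(4*I*pi/7)) + (exp(2*I*pi/7))] = 0/7 = 0
  <chi_2*chi_0, chi_4> = (1/7)[1*(1)*conj(1) + 1*(exp(4*I*pi/7))*conj(exp(-6*I*pi/7)) + 1*(exp(-6*I*pi/7))*conj(exp(2*I*pi/7)) + 1*(exp(-2*I*pi/7))*conj(exp(-4*I*pi/7)) + 1*(exp(2*I*pi/7))*conj(exp(4*I*pi/7)) + 1*(exp(6*I*pi/7))*conj(exp(-2*I*pi/7)) + 1*(exp(-4*I*pi/7))*conj(exp(6*I*pi/7))]
      = (1/7)[(1) + (exp(-4*I*pi/7)) + (exp(6*I*pi/7)) + (exp(2*I*pi/7)) + (exp(-2*I*pi/7)) + (exp(-6*I*pi/7)) + (exp(4*I*pi/7))] = 0/7 = 0
  <chi_2*chi_0, chi_5> = (1/7)[1*(1)*conj(1) + 1*(exp(4*I*pi/7))*conj(exp(-4*I*pi/7)) + 1*(exp(-6*I*pi/7))*conj(exp(6*I*pi/7)) + 1*(exp(-2*I*pi/7))*conj(exp(2*I*pi/7)) + 1*(exp(2*I*pi/7))*conj(exp(-2*I*pi/7)) + 1*(exp(6*I*pi/7))*conj(exp(-6*I*pi/7)) + 1*(exp(-4*I*pi/7))*conj(exp(4*I*pi/7))]
      = (1/7)[(1) + (exp(-6*I*pi/7)) + (exp(2*I*pi/7)) + (exp(-4*I*pi/7)) + (exp(4*I*pi/7)) + (exp(-2*I*pi/7)) + (exp(6*I*pi/7))] = 0/7 = 0
  <chi_2*chi_0, chi_6> = (1/7)[1*(1)*conj(1) + 1*(exp(4*I*pi/7))*conj(exp(-2*I*pi/7)) + 1*(exp(-6*I*pi/7))*conj(exp(-4*I*pi/7)) + 1*(exp(-2*I*pi/7))*conj(exp(-6*I*pi/7)) + 1*(exp(2*I*pi/7))*conj(exp(6*I*pi/7)) + 1*(exp(6*I*pi/7))*conj(exp(4*I*pi/7)) + 1*(exp(-4*I*pi/7))*conj(exp(2*I*pi/7))]
      = (1/7)[(1) + (exp(6*I*pi/7)) + (exp(-2*I*pi/7)) + (exp(4*I*pi/7)) + (exp(-4*I*pi/7)) + (exp(2*I*pi/7)) + (exp(-6*I*pi/7))] = 0/7 = 0
(Exp terms are combined using exp(i*s)*conj(exp(i*t)) = exp(i*(s-t)), and sums of them are collapsed using the identity that for every m > 1 the m distinct m-th roots of unity sum to 0, e.g. 1 + exp(2*I*pi/3) + exp(-2*I*pi/3) = 0.)
Hence the multiplicities are chi_2: 1. Dimension check: dim(chi_2)*dim(chi_0) = 1*1 = 1 and sum (mult * dim) = 1*1 = 1.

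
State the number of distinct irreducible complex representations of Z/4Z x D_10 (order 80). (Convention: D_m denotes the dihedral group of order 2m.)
32

Derivation: The number of irreducible complex representations of a finite group equals its number of conjugacy classes. For a direct product, #classes(G x H) = #classes(G) * #classes(H). Z/4Z has 4 classes (abelian), D_10 has 8 classes, so 4 * 8 = 32, so Z/4Z x D_10 (order 80) has exactly 32 irreducible complex representations.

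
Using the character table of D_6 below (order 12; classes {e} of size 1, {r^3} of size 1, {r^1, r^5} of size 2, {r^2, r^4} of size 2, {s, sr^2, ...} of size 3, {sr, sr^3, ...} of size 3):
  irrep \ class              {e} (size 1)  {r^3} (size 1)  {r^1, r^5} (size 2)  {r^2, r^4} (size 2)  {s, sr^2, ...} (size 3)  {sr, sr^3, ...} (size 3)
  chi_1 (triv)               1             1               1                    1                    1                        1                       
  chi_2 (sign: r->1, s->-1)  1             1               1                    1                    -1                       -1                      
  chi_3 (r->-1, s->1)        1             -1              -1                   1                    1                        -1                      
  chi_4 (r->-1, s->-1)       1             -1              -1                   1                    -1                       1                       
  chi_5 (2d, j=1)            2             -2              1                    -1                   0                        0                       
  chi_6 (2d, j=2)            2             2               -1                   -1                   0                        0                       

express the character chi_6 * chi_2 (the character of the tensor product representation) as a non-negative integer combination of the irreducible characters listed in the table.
chi_6 tensor chi_2 = chi_6 (all other irreducibles have multiplicity 0).

Proof sketch: The character of a tensor product is the pointwise product (chi_6 * chi_2)(C) = chi_6(C) * chi_2(C):
  {e}: (2)*(1), {r^3}: (2)*(1), {r^1, r^5}: (-1)*(1), {r^2, r^4}: (-1)*(1), {s, sr^2, ...}: (0)*(-1), {sr, sr^3, ...}: (0)*(-1)
so (chi_6 * chi_2) takes values
  {e} -> 2, {r^3} -> 2, {r^1, r^5} -> -1, {r^2, r^4} -> -1, {s, sr^2, ...} -> 0, {sr, sr^3, ...} -> 0.
Now take the inner product of this character with each irreducible chi from the table, <chi_6*chi_2, chi> = (1/12) sum_C |C| (chi_6*chi_2)(C) conj(chi(C)):
  <chi_6*chi_2, chi_1> = (1/12)[1*(2)*conj(1) + 1*(2)*conj(1) + 2*(-1)*conj(1) + 2*(-1)*conj(1) + 3*(0)*conj(1) + 3*(0)*conj(1)]
      = (1/12)[(2) + (2) + (-2) + (-2) + (0) + (0)] = 0/12 = 0
  <chi_6*chi_2, chi_2> = (1/12)[1*(2)*conj(1) + 1*(2)*conj(1) + 2*(-1)*conj(1) + 2*(-1)*conj(1) + 3*(0)*conj(-1) + 3*(0)*conj(-1)]
      = (1/12)[(2) + (2) + (-2) + (-2) + (0) + (0)] = 0/12 = 0
  <chi_6*chi_2, chi_3> = (1/12)[1*(2)*conj(1) + 1*(2)*conj(-1) + 2*(-1)*conj(-1) + 2*(-1)*conj(1) + 3*(0)*conj(1) + 3*(0)*conj(-1)]
      = (1/12)[(2) + (-2) + (2) + (-2) + (0) + (0)] = 0/12 = 0
  <chi_6*chi_2, chi_4> = (1/12)[1*(2)*conj(1) + 1*(2)*conj(-1) + 2*(-1)*conj(-1) + 2*(-1)*conj(1) + 3*(0)*conj(-1) + 3*(0)*conj(1)]
      = (1/12)[(2) + (-2) + (2) + (-2) + (0) + (0)] = 0/12 = 0
  <chi_6*chi_2, chi_5> = (1/12)[1*(2)*conj(2) + 1*(2)*conj(-2) + 2*(-1)*conj(1) + 2*(-1)*conj(-1) + 3*(0)*conj(0) + 3*(0)*conj(0)]
      = (1/12)[(4) + (-4) + (-2) + (2) + (0) + (0)] = 0/12 = 0
  <chi_6*chi_2, chi_6> = (1/12)[1*(2)*conj(2) + 1*(2)*conj(2) + 2*(-1)*conj(-1) + 2*(-1)*conj(-1) + 3*(0)*conj(0) + 3*(0)*conj(0)]
      = (1/12)[(4) + (4) + (2) + (2) + (0) + (0)] = 12/12 = 1
Hence the multiplicities are chi_6: 1. Dimension check: dim(chi_6)*dim(chi_2) = 2*1 = 2 and sum (mult * dim) = 1*2 = 2.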